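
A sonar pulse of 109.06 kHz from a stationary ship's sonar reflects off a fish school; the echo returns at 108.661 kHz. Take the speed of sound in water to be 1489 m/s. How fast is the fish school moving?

2.73 m/s

Double Doppler shift off a moving reflector: f₂ = f₀ · (v + u)/(v − u) (u > 0 toward emitter).
Rearranging, u = v · (f₂ − f₀)/(f₂ + f₀) = 1489 × -0.399/217.721 ≈ -2.73 m/s.
So the fish school is moving at 2.73 m/s away from the emitter.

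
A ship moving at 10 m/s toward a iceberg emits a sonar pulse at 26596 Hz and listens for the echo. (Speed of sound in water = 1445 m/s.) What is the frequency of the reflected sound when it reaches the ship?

The iceberg receives the sound from a moving source: f₁ = f₀ · v/(v − v_e) = 26596 × 1445/1435 ≈ 26781 Hz.
On the return leg the ship is a moving observer: f₂ = f₁ · (v + v_e)/v = 26781 × 1455/1445 ≈ 26967 Hz.
Equivalently f₂ = f₀ · (v + v_e)/(v − v_e).

26967 Hz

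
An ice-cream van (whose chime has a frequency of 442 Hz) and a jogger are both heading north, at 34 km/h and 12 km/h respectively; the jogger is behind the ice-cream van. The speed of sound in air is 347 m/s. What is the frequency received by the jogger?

434 Hz

34 km/h = 9.444 m/s; 12 km/h = 3.333 m/s.
The jogger is behind, so the ice-cream van is moving away from it while the jogger is moving toward the ice-cream van.
With source receding and observer approaching, f' = f · (v + v_o)/(v + v_s).
f' = 442 × (347 + 3.333)/(347 + 9.444) = 442 × 350.33/356.44 ≈ 434 Hz.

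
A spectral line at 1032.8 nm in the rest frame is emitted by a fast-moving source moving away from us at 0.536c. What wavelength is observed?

1879.1 nm

Relativistic Doppler for wavelength: λ' = λ₀ · √((1 + β)/(1 − β)).
λ' = 1032.8 × √(1.5360/0.4640) = 1032.8 × 1.81944 ≈ 1879.1 nm.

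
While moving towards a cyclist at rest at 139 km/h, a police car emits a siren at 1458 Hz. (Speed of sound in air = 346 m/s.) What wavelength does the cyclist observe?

21.1 cm

139 km/h = 38.61 m/s.
With the source moving toward a stationary observer, f' = f · v/(v − v_s).
f' = 1458 × 346/(346 − 38.61) ≈ 1641 Hz.
λ' = v/f' = 346/1641.14 ≈ 21.1 cm.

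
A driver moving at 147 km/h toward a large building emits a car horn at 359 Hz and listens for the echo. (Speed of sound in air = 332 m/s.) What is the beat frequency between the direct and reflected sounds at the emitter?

147 km/h = 40.83 m/s.
The large building receives the sound from a moving source: f₁ = f₀ · v/(v − v_e) = 359 × 332/291.17 ≈ 409.3 Hz.
On the return leg the driver is a moving observer: f₂ = f₁ · (v + v_e)/v = 409.3 × 372.83/332 ≈ 459.7 Hz.
Beat against the emitted tone: |f₂ − f₀| = 2v_e·f₀/(v − v_e) = 2 × 40.83 × 359/291.17 ≈ 101 Hz.

101 Hz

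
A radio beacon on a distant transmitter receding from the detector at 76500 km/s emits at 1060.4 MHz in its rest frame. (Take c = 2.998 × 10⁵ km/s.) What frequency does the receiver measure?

816.9 MHz

β = v/c = 76500/299800 = 0.2552.
Relativistic Doppler for frequency: f' = f₀ · √((1 − β)/(1 + β)).
f' = 1060.4 × √(0.7448/1.2552) = 1060.4 × 0.77033 ≈ 816.9 MHz.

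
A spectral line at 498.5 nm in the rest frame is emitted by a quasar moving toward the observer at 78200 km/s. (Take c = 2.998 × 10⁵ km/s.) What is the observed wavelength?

β = v/c = 78200/299800 = 0.2608.
Relativistic Doppler for wavelength: λ' = λ₀ · √((1 − β)/(1 + β)).
λ' = 498.5 × √(0.7392/1.2608) = 498.5 × 0.76567 ≈ 381.7 nm.

381.7 nm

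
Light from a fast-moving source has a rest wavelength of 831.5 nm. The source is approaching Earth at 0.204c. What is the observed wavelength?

Relativistic Doppler for wavelength: λ' = λ₀ · √((1 − β)/(1 + β)).
λ' = 831.5 × √(0.7960/1.2040) = 831.5 × 0.81310 ≈ 676.1 nm.

676.1 nm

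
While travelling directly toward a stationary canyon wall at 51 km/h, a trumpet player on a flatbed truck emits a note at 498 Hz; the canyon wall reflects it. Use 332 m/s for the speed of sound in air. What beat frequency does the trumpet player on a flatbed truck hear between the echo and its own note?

44.4 Hz

51 km/h = 14.17 m/s.
The canyon wall receives the sound from a moving source: f₁ = f₀ · v/(v − v_e) = 498 × 332/317.83 ≈ 520.2 Hz.
On the return leg the trumpet player on a flatbed truck is a moving observer: f₂ = f₁ · (v + v_e)/v = 520.2 × 346.17/332 ≈ 542.4 Hz.
Equivalently f₂ = f₀ · (v + v_e)/(v − v_e).
Beat against the emitted tone: |f₂ − f₀| = 2v_e·f₀/(v − v_e) = 2 × 14.17 × 498/317.83 ≈ 44.4 Hz.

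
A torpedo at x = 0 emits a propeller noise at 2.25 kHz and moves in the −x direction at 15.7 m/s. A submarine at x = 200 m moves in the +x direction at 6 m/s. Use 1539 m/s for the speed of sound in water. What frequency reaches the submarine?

2.22 kHz

The observer lies on the +x side, so the source is heading away from the observer and the observer is heading away from the source.
With source receding and observer receding, f' = f · (v − v_o)/(v + v_s).
f' = 2.25 × (1539 − 6)/(1539 + 15.7) = 2.25 × 1533/1554.7 ≈ 2.22 kHz.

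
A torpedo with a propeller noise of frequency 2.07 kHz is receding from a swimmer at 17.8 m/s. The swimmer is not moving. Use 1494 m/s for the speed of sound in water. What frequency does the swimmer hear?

Moving source, stationary observer: f' = f · v/(v + v_s) since the source is receding.
f' = 2.07 × 1494/(1494 + 17.8) = 2.07 × 1494/1512 ≈ 2.05 kHz.

2.05 kHz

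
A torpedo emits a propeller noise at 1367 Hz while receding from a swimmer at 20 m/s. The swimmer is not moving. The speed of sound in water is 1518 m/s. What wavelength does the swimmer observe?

1.13 m

Moving source, stationary observer: f' = f · v/(v + v_s) since the source is receding.
f' = 1367 × 1518/(1518 + 20) ≈ 1349 Hz.
λ' = v/f' = 1518/1349.22 ≈ 1.13 m.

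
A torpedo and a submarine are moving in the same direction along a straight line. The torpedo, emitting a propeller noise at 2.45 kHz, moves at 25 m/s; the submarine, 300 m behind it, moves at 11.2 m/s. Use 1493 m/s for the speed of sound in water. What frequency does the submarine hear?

2.43 kHz

The submarine is behind, so the torpedo is moving away from it while the submarine is moving toward the torpedo.
General Doppler shift: f' = f · (v + v_o)/(v + v_s).
f' = 2.45 × (1493 + 11.2)/(1493 + 25) = 2.45 × 1504.2/1518 ≈ 2.43 kHz.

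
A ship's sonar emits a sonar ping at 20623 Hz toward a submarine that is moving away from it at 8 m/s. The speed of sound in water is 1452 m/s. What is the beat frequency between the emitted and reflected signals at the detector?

At the submarine (a moving observer), f₁ = f₀ · (v − u)/v = 20623 × 1444/1452 ≈ 20509 Hz.
The reflection then acts as a moving source: f₂ = f₁ · v/(v + u) ≈ 20397 Hz.
Equivalently f₂ = f₀ · (v − u)/(v + u).
Beat frequency: |f₂ − f₀| = 2u·f₀/(v + u) = 2 × 8 × 20623/1460 ≈ 226 Hz.

226 Hz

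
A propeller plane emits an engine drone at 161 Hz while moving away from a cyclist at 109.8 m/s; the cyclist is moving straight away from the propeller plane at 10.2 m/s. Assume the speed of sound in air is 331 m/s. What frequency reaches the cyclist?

General Doppler shift: f' = f · (v − v_o)/(v + v_s).
f' = 161 × (331 − 10.2)/(331 + 109.8) = 161 × 320.8/440.8 ≈ 117 Hz.

117 Hz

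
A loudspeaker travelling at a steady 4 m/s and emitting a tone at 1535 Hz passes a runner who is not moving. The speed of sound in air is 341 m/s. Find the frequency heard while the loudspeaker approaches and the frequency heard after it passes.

Approaching: f₁ = f · v/(v − v_s) = 1535 × 341/337 ≈ 1553 Hz.
Receding: f₂ = f · v/(v + v_s) = 1535 × 341/345 ≈ 1517 Hz.

1553 Hz approaching; 1517 Hz receding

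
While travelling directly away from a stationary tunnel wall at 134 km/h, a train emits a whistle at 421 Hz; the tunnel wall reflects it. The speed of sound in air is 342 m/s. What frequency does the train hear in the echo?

338 Hz

134 km/h = 37.22 m/s.
The tunnel wall receives the sound from a moving source: f₁ = f₀ · v/(v + v_e) = 421 × 342/379.22 ≈ 380 Hz.
On the return leg the train is a moving observer: f₂ = f₁ · (v − v_e)/v = 380 × 304.78/342 ≈ 338 Hz.
Equivalently f₂ = f₀ · (v − v_e)/(v + v_e).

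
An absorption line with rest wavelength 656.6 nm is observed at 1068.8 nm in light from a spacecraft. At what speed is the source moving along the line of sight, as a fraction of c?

λ'/λ₀ = 1.6278 > 1 (redshift), so the source is receding.
λ'/λ₀ = √((1 + β)/(1 − β)) for a receding source ⇒ β = (r² − 1)/(r² + 1) with r = λ'/λ₀.
β = (2.6497 − 1)/(2.6497 + 1) ≈ 0.452.

0.452c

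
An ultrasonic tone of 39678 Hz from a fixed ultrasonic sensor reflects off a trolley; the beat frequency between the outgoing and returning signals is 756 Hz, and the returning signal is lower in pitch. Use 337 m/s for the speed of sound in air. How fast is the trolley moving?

3.2 m/s

Double Doppler shift off a moving reflector: f₂ = f₀ · (v + u)/(v − u) (u > 0 toward emitter).
Returning signal is lower, so f₂ = f₀ − Δf = 39678 − 756 = 38922 Hz.
Rearranging, u = v · (f₂ − f₀)/(f₂ + f₀) = 337 × -756/78600 ≈ -3.2 m/s.
So the trolley is moving at 3.2 m/s away from the emitter.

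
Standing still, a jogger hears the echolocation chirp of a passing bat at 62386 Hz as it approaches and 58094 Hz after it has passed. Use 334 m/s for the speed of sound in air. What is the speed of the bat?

11.9 m/s

f₁/f₂ = (v + v_s)/(v − v_s), so v_s = v · (f₁ − f₂)/(f₁ + f₂).
v_s = 334 × (62386 − 58094)/(62386 + 58094) = 334 × 4292/120480 ≈ 11.9 m/s.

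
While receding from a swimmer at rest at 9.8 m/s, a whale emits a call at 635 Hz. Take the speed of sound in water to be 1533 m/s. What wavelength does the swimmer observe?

Moving source, stationary observer: f' = f · v/(v + v_s) since the source is receding.
f' = 635 × 1533/(1533 + 9.8) ≈ 631 Hz.
λ' = v/f' = 1533/630.966 ≈ 2.43 m.

2.43 m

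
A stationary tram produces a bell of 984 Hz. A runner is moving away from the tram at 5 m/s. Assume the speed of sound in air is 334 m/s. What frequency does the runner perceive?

Moving observer, stationary source: f' = f · (v − v_o)/v.
f' = 984 × (334 − 5)/334 = 984 × 329/334 ≈ 969 Hz.

969 Hz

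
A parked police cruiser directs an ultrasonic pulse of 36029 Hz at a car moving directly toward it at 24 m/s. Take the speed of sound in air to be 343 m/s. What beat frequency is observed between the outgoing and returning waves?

5421 Hz

The car first receives the wave as a moving observer: f₁ = f₀ · (v + u)/v = 36029 × (343 + 24)/343 ≈ 38550 Hz.
The reflection then acts as a moving source: f₂ = f₁ · v/(v − u) ≈ 41450 Hz.
Equivalently f₂ = f₀ · (v + u)/(v − u).
Beat frequency: |f₂ − f₀| = 2u·f₀/(v − u) = 2 × 24 × 36029/319 ≈ 5421 Hz.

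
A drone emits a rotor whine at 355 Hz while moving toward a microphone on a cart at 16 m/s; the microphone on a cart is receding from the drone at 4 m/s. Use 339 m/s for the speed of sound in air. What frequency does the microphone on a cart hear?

Both move, so f' = f · (v − v_o)/(v − v_s).
f' = 355 × (339 − 4)/(339 − 16) = 355 × 335/323 ≈ 368 Hz.

368 Hz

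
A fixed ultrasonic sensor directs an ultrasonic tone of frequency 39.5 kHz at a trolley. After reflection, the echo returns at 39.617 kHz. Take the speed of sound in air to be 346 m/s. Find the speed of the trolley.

Double Doppler shift off a moving reflector: f₂ = f₀ · (v + u)/(v − u) (u > 0 toward emitter).
Rearranging, u = v · (f₂ − f₀)/(f₂ + f₀) = 346 × 0.117/79.117 ≈ 0.51 m/s.
So the trolley is moving at 0.51 m/s toward the emitter.

0.51 m/s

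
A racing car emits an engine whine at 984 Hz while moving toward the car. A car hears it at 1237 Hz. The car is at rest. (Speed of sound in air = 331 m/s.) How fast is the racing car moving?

f' = f · v/(v − v_s) ⇒ v_s = v · |1 − f/f'|.
v_s = 331 × |1 − 984/1237| = 331 × 0.2045 ≈ 68 m/s.

68 m/s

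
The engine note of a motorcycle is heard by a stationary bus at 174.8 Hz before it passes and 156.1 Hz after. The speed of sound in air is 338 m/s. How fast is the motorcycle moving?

f₁/f₂ = (v + v_s)/(v − v_s), so v_s = v · (f₁ − f₂)/(f₁ + f₂).
v_s = 338 × (174.8 − 156.1)/(174.8 + 156.1) = 338 × 18.7/330.9 ≈ 19.1 m/s.

19.1 m/s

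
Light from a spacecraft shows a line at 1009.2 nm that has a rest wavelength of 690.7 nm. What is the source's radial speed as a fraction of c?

0.362

λ'/λ₀ = 1.4611 > 1 (redshift), so the source is receding.
λ'/λ₀ = √((1 + β)/(1 − β)) for a receding source ⇒ β = (r² − 1)/(r² + 1) with r = λ'/λ₀.
β = (2.1349 − 1)/(2.1349 + 1) ≈ 0.362.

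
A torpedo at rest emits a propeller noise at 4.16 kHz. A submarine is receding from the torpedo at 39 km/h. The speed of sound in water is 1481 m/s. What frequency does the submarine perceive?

39 km/h = 10.83 m/s.
Only the observer moves, away from the source, so f' = f · (v − v_o)/v.
f' = 4.16 × (1481 − 10.83)/1481 = 4.16 × 1470.2/1481 ≈ 4.13 kHz.

4.13 kHz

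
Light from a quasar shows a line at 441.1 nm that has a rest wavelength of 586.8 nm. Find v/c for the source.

λ'/λ₀ = 0.7517 < 1 (blueshift), so the source is approaching.
λ'/λ₀ = √((1 − β)/(1 + β)) for an approaching source ⇒ β = (1 − r²)/(1 + r²) with r = λ'/λ₀.
β = (1 − 0.5651)/(1 + 0.5651) ≈ 0.278.

0.278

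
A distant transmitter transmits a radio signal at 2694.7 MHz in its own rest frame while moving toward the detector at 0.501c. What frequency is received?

Relativistic Doppler for frequency: f' = f₀ · √((1 + β)/(1 − β)).
f' = 2694.7 × √(1.5010/0.4990) = 2694.7 × 1.73436 ≈ 4673.6 MHz.

4673.6 MHz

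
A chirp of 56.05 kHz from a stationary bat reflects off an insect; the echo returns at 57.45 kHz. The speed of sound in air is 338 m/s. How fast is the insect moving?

4.2 m/s

Double Doppler shift off a moving reflector: f₂ = f₀ · (v + u)/(v − u) (u > 0 toward emitter).
Rearranging, u = v · (f₂ − f₀)/(f₂ + f₀) = 338 × 1.40/113.50 ≈ 4.2 m/s.
So the insect is moving at 4.2 m/s toward the emitter.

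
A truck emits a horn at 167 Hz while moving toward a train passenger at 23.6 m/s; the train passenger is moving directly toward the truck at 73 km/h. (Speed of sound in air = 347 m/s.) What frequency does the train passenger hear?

73 km/h = 20.28 m/s.
General Doppler shift: f' = f · (v + v_o)/(v − v_s).
f' = 167 × (347 + 20.28)/(347 − 23.6) = 167 × 367.28/323.4 ≈ 190 Hz.

190 Hz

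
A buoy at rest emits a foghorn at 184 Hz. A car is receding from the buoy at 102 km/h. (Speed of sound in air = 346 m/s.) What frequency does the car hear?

169 Hz

102 km/h = 28.33 m/s.
Only the observer moves, away from the source, so f' = f · (v − v_o)/v.
f' = 184 × (346 − 28.33)/346 = 184 × 317.67/346 ≈ 169 Hz.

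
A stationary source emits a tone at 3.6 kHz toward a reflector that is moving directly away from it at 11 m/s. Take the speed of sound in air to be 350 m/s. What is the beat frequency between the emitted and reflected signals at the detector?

219 Hz

The reflector first receives the wave as a moving observer: f₁ = f₀ · (v − u)/v = 3.6 × (350 − 11)/350 ≈ 3.487 kHz.
The reflection then acts as a moving source: f₂ = f₁ · v/(v + u) ≈ 3.381 kHz.
Equivalently f₂ = f₀ · (v − u)/(v + u).
Beat frequency (with f₀ = 3600 Hz): |f₂ − f₀| = 2u·f₀/(v + u) = 2 × 11 × 3600/361 ≈ 219 Hz.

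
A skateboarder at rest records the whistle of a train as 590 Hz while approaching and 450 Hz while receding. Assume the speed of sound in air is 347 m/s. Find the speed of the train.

47 m/s

f₁/f₂ = (v + v_s)/(v − v_s), so v_s = v · (f₁ − f₂)/(f₁ + f₂).
v_s = 347 × (590 − 450)/(590 + 450) = 347 × 140/1040 ≈ 47 m/s.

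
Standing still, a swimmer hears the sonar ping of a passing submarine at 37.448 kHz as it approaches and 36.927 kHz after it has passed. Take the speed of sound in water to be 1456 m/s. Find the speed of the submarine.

f₁/f₂ = (v + v_s)/(v − v_s), so v_s = v · (f₁ − f₂)/(f₁ + f₂).
v_s = 1456 × (37.448 − 36.927)/(37.448 + 36.927) = 1456 × 0.521/74.375 ≈ 10.2 m/s.

10.2 m/s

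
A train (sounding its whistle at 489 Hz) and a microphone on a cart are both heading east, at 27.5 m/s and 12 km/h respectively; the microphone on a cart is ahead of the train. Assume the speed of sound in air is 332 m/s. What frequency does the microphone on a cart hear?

528 Hz

12 km/h = 3.333 m/s.
The microphone on a cart is ahead, so the train is moving toward it while the microphone on a cart is moving away from the train.
General Doppler shift: f' = f · (v − v_o)/(v − v_s).
f' = 489 × (332 − 3.333)/(332 − 27.5) = 489 × 328.67/304.5 ≈ 528 Hz.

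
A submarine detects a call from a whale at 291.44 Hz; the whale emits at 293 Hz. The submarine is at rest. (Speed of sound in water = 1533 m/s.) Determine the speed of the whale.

f' < f, so the whale is receding.
f' = f · v/(v + v_s) ⇒ v_s = v · |1 − f/f'|.
v_s = 1533 × |1 − 293/291.44| = 1533 × 0.005353 ≈ 8.2 m/s.

8.2 m/s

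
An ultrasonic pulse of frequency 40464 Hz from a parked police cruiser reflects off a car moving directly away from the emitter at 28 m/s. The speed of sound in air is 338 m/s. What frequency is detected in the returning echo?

The car first receives the wave as a moving observer: f₁ = f₀ · (v − u)/v = 40464 × (338 − 28)/338 ≈ 37112 Hz.
On reflection it acts as a source moving away from the stationary detector: f₂ = f₁ · v/(v + u) = 37112 × 338/366 ≈ 34273 Hz.
Equivalently f₂ = f₀ · (v − u)/(v + u).

34273 Hz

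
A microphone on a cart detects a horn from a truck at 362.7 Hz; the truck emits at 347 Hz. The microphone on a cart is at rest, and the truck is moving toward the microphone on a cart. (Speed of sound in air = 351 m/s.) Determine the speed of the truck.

f' = f · v/(v − v_s) ⇒ v_s = v · |1 − f/f'|.
v_s = 351 × |1 − 347/362.7| = 351 × 0.04329 ≈ 15.2 m/s.

15.2 m/s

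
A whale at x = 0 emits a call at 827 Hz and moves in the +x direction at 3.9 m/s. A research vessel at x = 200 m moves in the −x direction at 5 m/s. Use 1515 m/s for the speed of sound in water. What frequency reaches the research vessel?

The observer lies on the +x side, so the source is heading toward the observer and the observer is heading toward the source.
Both move, so f' = f · (v + v_o)/(v − v_s).
f' = 827 × (1515 + 5)/(1515 − 3.9) = 827 × 1520/1511.1 ≈ 832 Hz.

832 Hz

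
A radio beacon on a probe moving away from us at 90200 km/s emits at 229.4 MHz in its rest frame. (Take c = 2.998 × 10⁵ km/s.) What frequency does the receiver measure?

168.2 MHz

β = v/c = 90200/299800 = 0.3009.
Relativistic Doppler for frequency: f' = f₀ · √((1 − β)/(1 + β)).
f' = 229.4 × √(0.6991/1.3009) = 229.4 × 0.73310 ≈ 168.2 MHz.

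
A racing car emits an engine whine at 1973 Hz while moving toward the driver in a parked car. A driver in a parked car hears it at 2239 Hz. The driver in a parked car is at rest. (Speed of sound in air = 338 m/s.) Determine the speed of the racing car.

f' = f · v/(v − v_s) ⇒ v_s = v · |1 − f/f'|.
v_s = 338 × |1 − 1973/2239| = 338 × 0.1188 ≈ 40 m/s.

40 m/s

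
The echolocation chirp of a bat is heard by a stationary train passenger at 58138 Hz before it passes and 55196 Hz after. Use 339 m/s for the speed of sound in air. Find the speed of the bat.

8.8 m/s

f₁/f₂ = (v + v_s)/(v − v_s), so v_s = v · (f₁ − f₂)/(f₁ + f₂).
v_s = 339 × (58138 − 55196)/(58138 + 55196) = 339 × 2942/113334 ≈ 8.8 m/s.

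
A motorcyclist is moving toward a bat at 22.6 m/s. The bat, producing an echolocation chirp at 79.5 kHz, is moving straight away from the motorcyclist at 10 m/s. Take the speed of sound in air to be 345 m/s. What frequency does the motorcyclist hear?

With source receding and observer approaching, f' = f · (v + v_o)/(v + v_s).
f' = 79.5 × (345 + 22.6)/(345 + 10) = 79.5 × 367.6/355 ≈ 82.3 kHz.

82.3 kHz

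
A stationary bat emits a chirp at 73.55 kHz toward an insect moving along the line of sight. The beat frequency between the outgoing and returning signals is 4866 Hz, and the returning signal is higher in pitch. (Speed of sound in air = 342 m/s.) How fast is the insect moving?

Double Doppler shift off a moving reflector: f₂ = f₀ · (v + u)/(v − u) (u > 0 toward emitter).
Returning signal is higher, so f₂ = f₀ + Δf = 73550 + 4866 = 78416 Hz.
Rearranging, u = v · (f₂ − f₀)/(f₂ + f₀) = 342 × 4866/151966 ≈ 11.0 m/s.
So the insect is moving at 11.0 m/s toward the emitter.

11.0 m/s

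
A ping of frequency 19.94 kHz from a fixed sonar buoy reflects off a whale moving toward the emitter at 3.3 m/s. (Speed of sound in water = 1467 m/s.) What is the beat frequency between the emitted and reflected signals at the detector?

90 Hz

At the whale (a moving observer), f₁ = f₀ · (v + u)/v = 19.94 × 1470.3/1467 ≈ 19.9849 kHz.
On reflection it acts as a source moving toward the stationary detector: f₂ = f₁ · v/(v − u) = 19.9849 × 1467/1463.7 ≈ 20.0299 kHz.
Beat frequency (with f₀ = 19940 Hz): |f₂ − f₀| = 2u·f₀/(v − u) = 2 × 3.3 × 19940/1463.7 ≈ 90 Hz.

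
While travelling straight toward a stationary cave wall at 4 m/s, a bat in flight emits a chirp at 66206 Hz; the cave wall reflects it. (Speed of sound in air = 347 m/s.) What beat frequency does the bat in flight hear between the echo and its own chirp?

The cave wall receives the sound from a moving source: f₁ = f₀ · v/(v − v_e) = 66206 × 347/343 ≈ 66978 Hz.
On the return leg the bat in flight is a moving observer: f₂ = f₁ · (v + v_e)/v = 66978 × 351/347 ≈ 67750 Hz.
Beat against the emitted tone: |f₂ − f₀| = 2v_e·f₀/(v − v_e) = 2 × 4 × 66206/343 ≈ 1544 Hz.

1544 Hz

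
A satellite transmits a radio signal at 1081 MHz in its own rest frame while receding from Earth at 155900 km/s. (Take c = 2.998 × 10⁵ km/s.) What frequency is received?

β = v/c = 155900/299800 = 0.5200.
Relativistic Doppler for frequency: f' = f₀ · √((1 − β)/(1 + β)).
f' = 1081 × √(0.4800/1.5200) = 1081 × 0.56194 ≈ 607.5 MHz.

607.5 MHz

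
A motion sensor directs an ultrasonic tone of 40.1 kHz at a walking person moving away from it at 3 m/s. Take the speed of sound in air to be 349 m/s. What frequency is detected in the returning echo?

39.4 kHz

At the walking person (a moving observer), f₁ = f₀ · (v − u)/v = 40.1 × 346/349 ≈ 39.8 kHz.
On reflection it acts as a source moving away from the stationary detector: f₂ = f₁ · v/(v + u) = 39.8 × 349/352 ≈ 39.4 kHz.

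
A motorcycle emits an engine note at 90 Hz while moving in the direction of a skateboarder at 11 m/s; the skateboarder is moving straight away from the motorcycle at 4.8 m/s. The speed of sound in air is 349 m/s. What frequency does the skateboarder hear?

Both move, so f' = f · (v − v_o)/(v − v_s).
f' = 90 × (349 − 4.8)/(349 − 11) = 90 × 344.2/338 ≈ 92 Hz.

92 Hz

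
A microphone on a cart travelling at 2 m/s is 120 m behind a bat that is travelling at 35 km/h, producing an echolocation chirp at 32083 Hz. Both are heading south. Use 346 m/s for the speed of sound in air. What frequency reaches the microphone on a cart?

35 km/h = 9.722 m/s.
The microphone on a cart is behind, so the bat is moving away from it while the microphone on a cart is moving toward the bat.
Both move, so f' = f · (v + v_o)/(v + v_s).
f' = 32083 × (346 + 2)/(346 + 9.722) = 32083 × 348/355.72 ≈ 31387 Hz.

31387 Hz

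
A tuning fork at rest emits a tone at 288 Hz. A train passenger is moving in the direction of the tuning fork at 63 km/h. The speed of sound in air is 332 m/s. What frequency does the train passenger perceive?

63 km/h = 17.5 m/s.
Only the observer moves, toward the source, so f' = f · (v + v_o)/v.
f' = 288 × (332 + 17.5)/332 = 288 × 349.5/332 ≈ 303 Hz.

303 Hz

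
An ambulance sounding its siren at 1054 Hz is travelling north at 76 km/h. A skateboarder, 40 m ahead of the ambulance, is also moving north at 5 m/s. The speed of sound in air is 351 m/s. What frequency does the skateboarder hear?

1105 Hz

76 km/h = 21.11 m/s.
The skateboarder is ahead, so the ambulance is moving toward it while the skateboarder is moving away from the ambulance.
With source approaching and observer receding, f' = f · (v − v_o)/(v − v_s).
f' = 1054 × (351 − 5)/(351 − 21.11) = 1054 × 346/329.89 ≈ 1105 Hz.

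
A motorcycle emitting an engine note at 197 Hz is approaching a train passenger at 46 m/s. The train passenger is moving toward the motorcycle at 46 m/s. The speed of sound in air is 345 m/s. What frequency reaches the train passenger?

General Doppler shift: f' = f · (v + v_o)/(v − v_s).
f' = 197 × (345 + 46)/(345 − 46) = 197 × 391/299 ≈ 258 Hz.

258 Hz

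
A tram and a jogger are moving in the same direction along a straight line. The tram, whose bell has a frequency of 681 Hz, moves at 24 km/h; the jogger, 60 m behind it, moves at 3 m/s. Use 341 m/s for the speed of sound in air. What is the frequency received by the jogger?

24 km/h = 6.667 m/s.
The jogger is behind, so the tram is moving away from it while the jogger is moving toward the tram.
Both move, so f' = f · (v + v_o)/(v + v_s).
f' = 681 × (341 + 3)/(341 + 6.667) = 681 × 344/347.67 ≈ 674 Hz.

674 Hz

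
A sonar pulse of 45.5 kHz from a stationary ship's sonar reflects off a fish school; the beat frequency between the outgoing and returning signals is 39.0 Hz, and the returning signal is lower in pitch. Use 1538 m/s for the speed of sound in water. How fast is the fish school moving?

0.66 m/s

Double Doppler shift off a moving reflector: f₂ = f₀ · (v + u)/(v − u) (u > 0 toward emitter).
Returning signal is lower, so f₂ = f₀ − Δf = 45500 − 39 = 45461 Hz.
Rearranging, u = v · (f₂ − f₀)/(f₂ + f₀) = 1538 × -39/90961 ≈ -0.66 m/s.
So the fish school is moving at 0.66 m/s away from the emitter.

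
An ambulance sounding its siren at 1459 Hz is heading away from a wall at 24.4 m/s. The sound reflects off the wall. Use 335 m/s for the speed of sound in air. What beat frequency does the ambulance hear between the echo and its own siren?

198 Hz

The wall receives the sound from a moving source: f₁ = f₀ · v/(v + v_e) = 1459 × 335/359.4 ≈ 1359.9 Hz.
On the return leg the ambulance is a moving observer: f₂ = f₁ · (v − v_e)/v = 1359.9 × 310.6/335 ≈ 1260.9 Hz.
Beat against the emitted tone: |f₂ − f₀| = 2v_e·f₀/(v + v_e) = 2 × 24.4 × 1459/359.4 ≈ 198 Hz.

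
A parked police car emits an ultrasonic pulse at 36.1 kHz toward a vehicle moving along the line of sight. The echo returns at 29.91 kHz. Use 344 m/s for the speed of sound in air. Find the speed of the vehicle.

Double Doppler shift off a moving reflector: f₂ = f₀ · (v + u)/(v − u) (u > 0 toward emitter).
Rearranging, u = v · (f₂ − f₀)/(f₂ + f₀) = 344 × -6.19/66.01 ≈ -32 m/s.
So the vehicle is moving at 32 m/s away from the emitter.

32 m/s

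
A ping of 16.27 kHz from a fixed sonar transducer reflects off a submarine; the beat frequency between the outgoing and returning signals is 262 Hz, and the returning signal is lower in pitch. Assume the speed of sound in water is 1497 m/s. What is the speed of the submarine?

12.2 m/s

Double Doppler shift off a moving reflector: f₂ = f₀ · (v + u)/(v − u) (u > 0 toward emitter).
Returning signal is lower, so f₂ = f₀ − Δf = 16270 − 262 = 16008 Hz.
Rearranging, u = v · (f₂ − f₀)/(f₂ + f₀) = 1497 × -262/32278 ≈ -12.2 m/s.
So the submarine is moving at 12.2 m/s away from the emitter.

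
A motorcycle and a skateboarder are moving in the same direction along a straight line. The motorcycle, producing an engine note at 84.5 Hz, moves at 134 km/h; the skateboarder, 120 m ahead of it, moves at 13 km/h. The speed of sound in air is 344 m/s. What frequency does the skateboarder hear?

94 Hz

134 km/h = 37.22 m/s; 13 km/h = 3.611 m/s.
The skateboarder is ahead, so the motorcycle is moving toward it while the skateboarder is moving away from the motorcycle.
Both move, so f' = f · (v − v_o)/(v − v_s).
f' = 84.5 × (344 − 3.611)/(344 − 37.22) = 84.5 × 340.39/306.78 ≈ 94 Hz.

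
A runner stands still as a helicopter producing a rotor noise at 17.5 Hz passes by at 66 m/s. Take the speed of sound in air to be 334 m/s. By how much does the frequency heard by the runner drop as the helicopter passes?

7.20 Hz

Approaching: f₁ = f · v/(v − v_s) = 17.5 × 334/268 ≈ 21.81 Hz.
Receding: f₂ = f · v/(v + v_s) = 17.5 × 334/400 ≈ 14.61 Hz.
Drop: f₁ − f₂ = 2f·v·v_s/(v² − v_s²) = 2 × 17.5 × 334 × 66/(334² − 66²) ≈ 7.20 Hz.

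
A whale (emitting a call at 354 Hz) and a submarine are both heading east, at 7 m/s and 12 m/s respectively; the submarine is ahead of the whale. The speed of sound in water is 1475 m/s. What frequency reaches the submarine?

353 Hz

The submarine is ahead, so the whale is moving toward it while the submarine is moving away from the whale.
Both move, so f' = f · (v − v_o)/(v − v_s).
f' = 354 × (1475 − 12)/(1475 − 7) = 354 × 1463/1468 ≈ 353 Hz.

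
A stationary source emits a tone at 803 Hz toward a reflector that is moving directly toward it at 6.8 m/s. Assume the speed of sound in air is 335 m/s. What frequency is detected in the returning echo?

The reflector first receives the wave as a moving observer: f₁ = f₀ · (v + u)/v = 803 × (335 + 6.8)/335 ≈ 819 Hz.
The reflection then acts as a moving source: f₂ = f₁ · v/(v − u) ≈ 836 Hz.

836 Hz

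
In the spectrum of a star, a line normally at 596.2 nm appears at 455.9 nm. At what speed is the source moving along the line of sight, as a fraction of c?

0.262

λ'/λ₀ = 0.7647 < 1 (blueshift), so the source is approaching.
λ'/λ₀ = √((1 − β)/(1 + β)) for an approaching source ⇒ β = (1 − r²)/(1 + r²) with r = λ'/λ₀.
β = (1 − 0.5847)/(1 + 0.5847) ≈ 0.262.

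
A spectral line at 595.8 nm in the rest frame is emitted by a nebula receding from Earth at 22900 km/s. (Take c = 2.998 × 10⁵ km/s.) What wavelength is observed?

β = v/c = 22900/299800 = 0.0764.
Relativistic Doppler for wavelength: λ' = λ₀ · √((1 + β)/(1 − β)).
λ' = 595.8 × √(1.0764/0.9236) = 595.8 × 1.07954 ≈ 643.2 nm.

643.2 nm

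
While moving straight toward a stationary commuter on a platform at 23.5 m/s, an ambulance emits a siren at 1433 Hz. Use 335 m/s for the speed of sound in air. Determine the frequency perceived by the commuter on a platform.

Moving source, stationary observer: f' = f · v/(v − v_s) since the source is approaching.
f' = 1433 × 335/(335 − 23.5) = 1433 × 335/311.5 ≈ 1541 Hz.

1541 Hz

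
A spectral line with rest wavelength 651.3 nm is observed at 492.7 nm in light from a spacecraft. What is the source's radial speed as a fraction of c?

λ'/λ₀ = 0.7565 < 1 (blueshift), so the source is approaching.
λ'/λ₀ = √((1 − β)/(1 + β)) for an approaching source ⇒ β = (1 − r²)/(1 + r²) with r = λ'/λ₀.
β = (1 − 0.5723)/(1 + 0.5723) ≈ 0.272.

0.272c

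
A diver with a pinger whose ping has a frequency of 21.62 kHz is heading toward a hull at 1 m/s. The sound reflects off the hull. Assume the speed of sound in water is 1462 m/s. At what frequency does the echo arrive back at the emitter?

21.6 kHz

The hull receives the sound from a moving source: f₁ = f₀ · v/(v − v_e) = 21.62 × 1462/1461 ≈ 21.6 kHz.
On the return leg the diver with a pinger is a moving observer: f₂ = f₁ · (v + v_e)/v = 21.6 × 1463/1462 ≈ 21.6 kHz.
Equivalently f₂ = f₀ · (v + v_e)/(v − v_e).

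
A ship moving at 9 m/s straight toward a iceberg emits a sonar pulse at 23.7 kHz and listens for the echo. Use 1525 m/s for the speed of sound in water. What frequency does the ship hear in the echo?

The iceberg receives the sound from a moving source: f₁ = f₀ · v/(v − v_e) = 23.7 × 1525/1516 ≈ 23.8 kHz.
On the return leg the ship is a moving observer: f₂ = f₁ · (v + v_e)/v = 23.8 × 1534/1525 ≈ 24.0 kHz.
Equivalently f₂ = f₀ · (v + v_e)/(v − v_e).

24.0 kHz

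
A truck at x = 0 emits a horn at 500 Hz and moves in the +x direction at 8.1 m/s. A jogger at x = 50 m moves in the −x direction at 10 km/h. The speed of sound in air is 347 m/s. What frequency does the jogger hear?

516 Hz

10 km/h = 2.778 m/s.
The observer lies on the +x side, so the source is heading toward the observer and the observer is heading toward the source.
With source approaching and observer approaching, f' = f · (v + v_o)/(v − v_s).
f' = 500 × (347 + 2.778)/(347 − 8.1) = 500 × 349.78/338.9 ≈ 516 Hz.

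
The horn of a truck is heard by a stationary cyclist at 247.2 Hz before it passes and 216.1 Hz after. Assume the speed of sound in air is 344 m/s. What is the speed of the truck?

23.1 m/s

f₁/f₂ = (v + v_s)/(v − v_s), so v_s = v · (f₁ − f₂)/(f₁ + f₂).
v_s = 344 × (247.2 − 216.1)/(247.2 + 216.1) = 344 × 31.1/463.3 ≈ 23.1 m/s.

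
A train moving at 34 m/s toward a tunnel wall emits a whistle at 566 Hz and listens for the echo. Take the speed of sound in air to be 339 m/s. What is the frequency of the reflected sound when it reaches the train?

The tunnel wall receives the sound from a moving source: f₁ = f₀ · v/(v − v_e) = 566 × 339/305 ≈ 629 Hz.
On the return leg the train is a moving observer: f₂ = f₁ · (v + v_e)/v = 629 × 373/339 ≈ 692 Hz.
Equivalently f₂ = f₀ · (v + v_e)/(v − v_e).

692 Hz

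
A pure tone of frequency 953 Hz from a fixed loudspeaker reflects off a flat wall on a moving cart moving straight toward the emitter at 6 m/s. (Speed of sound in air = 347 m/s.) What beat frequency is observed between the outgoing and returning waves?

At the flat wall on a moving cart (a moving observer), f₁ = f₀ · (v + u)/v = 953 × 353/347 ≈ 969.5 Hz.
On reflection it acts as a source moving toward the stationary detector: f₂ = f₁ · v/(v − u) = 969.5 × 347/341 ≈ 986.5 Hz.
Equivalently f₂ = f₀ · (v + u)/(v − u).
Beat frequency: |f₂ − f₀| = 2u·f₀/(v − u) = 2 × 6 × 953/341 ≈ 33.5 Hz.

33.5 Hz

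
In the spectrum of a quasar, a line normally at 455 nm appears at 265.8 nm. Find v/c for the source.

λ'/λ₀ = 0.5842 < 1 (blueshift), so the source is approaching.
λ'/λ₀ = √((1 − β)/(1 + β)) for an approaching source ⇒ β = (1 − r²)/(1 + r²) with r = λ'/λ₀.
β = (1 − 0.3413)/(1 + 0.3413) ≈ 0.491.

0.491c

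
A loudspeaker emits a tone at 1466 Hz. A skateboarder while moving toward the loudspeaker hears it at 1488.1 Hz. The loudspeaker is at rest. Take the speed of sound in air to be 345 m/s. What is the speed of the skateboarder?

f' = f · (v + v_o)/v ⇒ v_o = v · |f'/f − 1|.
v_o = 345 × |1488.1/1466 − 1| = 345 × 0.01508 ≈ 5.2 m/s.

5.2 m/s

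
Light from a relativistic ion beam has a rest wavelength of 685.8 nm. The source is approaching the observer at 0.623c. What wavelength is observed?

330.5 nm

Relativistic Doppler for wavelength: λ' = λ₀ · √((1 − β)/(1 + β)).
λ' = 685.8 × √(0.3770/1.6230) = 685.8 × 0.48196 ≈ 330.5 nm.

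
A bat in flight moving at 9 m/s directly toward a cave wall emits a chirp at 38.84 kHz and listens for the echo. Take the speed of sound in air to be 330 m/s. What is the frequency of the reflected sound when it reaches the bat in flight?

The cave wall receives the sound from a moving source: f₁ = f₀ · v/(v − v_e) = 38.84 × 330/321 ≈ 39.9 kHz.
On the return leg the bat in flight is a moving observer: f₂ = f₁ · (v + v_e)/v = 39.9 × 339/330 ≈ 41.0 kHz.
Equivalently f₂ = f₀ · (v + v_e)/(v − v_e).

41.0 kHz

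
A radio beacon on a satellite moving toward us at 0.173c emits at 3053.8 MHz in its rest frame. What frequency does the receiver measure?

3636.9 MHz

Relativistic Doppler for frequency: f' = f₀ · √((1 + β)/(1 − β)).
f' = 3053.8 × √(1.1730/0.8270) = 3053.8 × 1.19096 ≈ 3636.9 MHz.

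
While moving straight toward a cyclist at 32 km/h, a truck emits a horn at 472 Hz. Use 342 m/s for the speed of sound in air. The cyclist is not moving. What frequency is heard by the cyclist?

32 km/h = 8.889 m/s.
Only the source moves, toward the listener, so f' = f · v/(v − v_s).
f' = 472 × 342/(342 − 8.889) = 472 × 342/333.1 ≈ 485 Hz.

485 Hz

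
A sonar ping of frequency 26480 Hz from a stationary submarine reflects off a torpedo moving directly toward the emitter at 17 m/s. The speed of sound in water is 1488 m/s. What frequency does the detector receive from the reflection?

At the torpedo (a moving observer), f₁ = f₀ · (v + u)/v = 26480 × 1505/1488 ≈ 26783 Hz.
On reflection it acts as a source moving toward the stationary detector: f₂ = f₁ · v/(v − u) = 26783 × 1488/1471 ≈ 27092 Hz.

27092 Hz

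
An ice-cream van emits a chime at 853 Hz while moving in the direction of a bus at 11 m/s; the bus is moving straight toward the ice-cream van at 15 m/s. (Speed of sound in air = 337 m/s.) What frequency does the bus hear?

921 Hz

Both move, so f' = f · (v + v_o)/(v − v_s).
f' = 853 × (337 + 15)/(337 − 11) = 853 × 352/326 ≈ 921 Hz.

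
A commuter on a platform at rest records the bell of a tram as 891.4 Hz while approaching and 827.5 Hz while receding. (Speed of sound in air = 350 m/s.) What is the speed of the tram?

13.0 m/s

f₁/f₂ = (v + v_s)/(v − v_s), so v_s = v · (f₁ − f₂)/(f₁ + f₂).
v_s = 350 × (891.4 − 827.5)/(891.4 + 827.5) = 350 × 63.9/1718.9 ≈ 13.0 m/s.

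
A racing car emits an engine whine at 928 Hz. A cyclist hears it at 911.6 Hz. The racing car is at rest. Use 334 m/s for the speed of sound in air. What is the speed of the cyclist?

f' < f, so the cyclist is receding.
f' = f · (v − v_o)/v ⇒ v_o = v · |f'/f − 1|.
v_o = 334 × |911.6/928 − 1| = 334 × 0.01767 ≈ 5.9 m/s.

5.9 m/s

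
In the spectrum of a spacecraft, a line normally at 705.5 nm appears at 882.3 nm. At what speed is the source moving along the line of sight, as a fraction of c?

0.220

λ'/λ₀ = 1.2506 > 1 (redshift), so the source is receding.
λ'/λ₀ = √((1 + β)/(1 − β)) for a receding source ⇒ β = (r² − 1)/(r² + 1) with r = λ'/λ₀.
β = (1.5640 − 1)/(1.5640 + 1) ≈ 0.220.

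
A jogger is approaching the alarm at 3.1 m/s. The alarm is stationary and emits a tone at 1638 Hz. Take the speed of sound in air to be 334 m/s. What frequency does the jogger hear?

Only the observer moves, toward the source, so f' = f · (v + v_o)/v.
f' = 1638 × (334 + 3.1)/334 = 1638 × 337.1/334 ≈ 1653 Hz.

1653 Hz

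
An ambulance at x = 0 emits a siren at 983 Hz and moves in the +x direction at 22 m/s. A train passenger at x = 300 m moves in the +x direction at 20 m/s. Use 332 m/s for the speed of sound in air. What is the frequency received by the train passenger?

989 Hz

The observer lies on the +x side, so the source is heading toward the observer and the observer is heading away from the source.
General Doppler shift: f' = f · (v − v_o)/(v − v_s).
f' = 983 × (332 − 20)/(332 − 22) = 983 × 312/310 ≈ 989 Hz.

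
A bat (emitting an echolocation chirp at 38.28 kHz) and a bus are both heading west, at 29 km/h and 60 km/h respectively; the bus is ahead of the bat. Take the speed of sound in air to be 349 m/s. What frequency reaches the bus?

29 km/h = 8.056 m/s; 60 km/h = 16.67 m/s.
The bus is ahead, so the bat is moving toward it while the bus is moving away from the bat.
General Doppler shift: f' = f · (v − v_o)/(v − v_s).
f' = 38.28 × (349 − 16.67)/(349 − 8.056) = 38.28 × 332.33/340.94 ≈ 37.3 kHz.

37.3 kHz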